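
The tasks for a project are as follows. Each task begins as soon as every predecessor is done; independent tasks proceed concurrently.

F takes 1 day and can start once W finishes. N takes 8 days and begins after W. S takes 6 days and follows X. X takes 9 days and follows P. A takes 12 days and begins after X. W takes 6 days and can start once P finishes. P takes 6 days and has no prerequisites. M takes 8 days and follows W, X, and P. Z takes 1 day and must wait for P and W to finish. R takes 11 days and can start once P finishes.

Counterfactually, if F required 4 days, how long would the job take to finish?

As given, the longest chain is P→X→A = 6+9+12 = 27, so the finish is 27 days.
F is off the critical path — its longest chain is 13 days, giving 14 of slack.
That remains the longest chain; total 27 days.

27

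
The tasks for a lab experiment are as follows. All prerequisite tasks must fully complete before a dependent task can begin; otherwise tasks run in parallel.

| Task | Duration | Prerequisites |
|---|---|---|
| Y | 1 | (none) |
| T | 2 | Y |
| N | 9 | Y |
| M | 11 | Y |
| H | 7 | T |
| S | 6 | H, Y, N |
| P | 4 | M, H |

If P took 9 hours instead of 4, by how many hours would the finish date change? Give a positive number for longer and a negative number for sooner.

5

The binding path is Y→M→P = 1+11+4 = 16; finish at 16 hours.
P lies on that path, so at 9 hours the path becomes 21 hours.
That remains the longest chain; total 21 hours.
Change in finish: 21 − 16 = +5 hours.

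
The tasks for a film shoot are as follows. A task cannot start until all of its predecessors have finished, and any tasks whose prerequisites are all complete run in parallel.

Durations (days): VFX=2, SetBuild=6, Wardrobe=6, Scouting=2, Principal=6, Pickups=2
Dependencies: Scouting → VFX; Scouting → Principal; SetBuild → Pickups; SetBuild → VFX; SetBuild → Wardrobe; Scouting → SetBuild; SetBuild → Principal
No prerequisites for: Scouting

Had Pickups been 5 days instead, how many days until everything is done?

14

As given, the longest chain is Scouting→SetBuild→Wardrobe = 2+6+6 = 14, so the finish is 14 days.
The longest path through Pickups is only 10 days, so Pickups has float 4.
That remains the longest chain; total 14 days.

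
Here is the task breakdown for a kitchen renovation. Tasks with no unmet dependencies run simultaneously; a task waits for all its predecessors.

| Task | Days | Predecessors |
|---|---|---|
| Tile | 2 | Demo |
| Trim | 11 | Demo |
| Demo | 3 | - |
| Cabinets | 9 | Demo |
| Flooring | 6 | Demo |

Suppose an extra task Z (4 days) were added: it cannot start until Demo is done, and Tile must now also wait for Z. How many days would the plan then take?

Originally the plan takes 14 days.
With Z inserted, Tile now waits for max(Demo, Z).
New critical path: Demo→Trim = 3+11 = 14 ⇒ 14 days.

14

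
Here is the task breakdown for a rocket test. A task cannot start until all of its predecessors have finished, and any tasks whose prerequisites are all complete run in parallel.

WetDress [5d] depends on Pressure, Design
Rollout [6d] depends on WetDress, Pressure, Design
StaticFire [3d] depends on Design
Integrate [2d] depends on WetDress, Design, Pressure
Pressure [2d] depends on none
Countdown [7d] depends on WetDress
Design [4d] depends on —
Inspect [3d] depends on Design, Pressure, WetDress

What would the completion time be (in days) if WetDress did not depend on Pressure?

16

Original critical path: Design→WetDress→Countdown = 4+5+7 = 16 ⇒ 16 days.
Dropping Pressure→WetDress doesn't change WetDress's earliest start (4); another predecessor still binds.
New critical path: Design→WetDress→Countdown = 4+5+7 = 16 ⇒ 16 days.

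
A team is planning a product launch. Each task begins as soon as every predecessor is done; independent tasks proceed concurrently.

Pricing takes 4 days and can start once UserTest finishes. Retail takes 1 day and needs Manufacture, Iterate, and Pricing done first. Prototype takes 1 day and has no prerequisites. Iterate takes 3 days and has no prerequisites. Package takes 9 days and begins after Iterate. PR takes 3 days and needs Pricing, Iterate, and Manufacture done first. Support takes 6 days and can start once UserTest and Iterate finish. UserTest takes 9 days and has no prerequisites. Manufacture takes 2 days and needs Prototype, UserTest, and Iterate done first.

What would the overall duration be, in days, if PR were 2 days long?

Critical path before the change: UserTest→Pricing→PR = 9+4+3 = 16 giving 16 days.
PR lies on that path, so at 2 days the path becomes 15 days.
That remains the longest chain; total 15 days.

15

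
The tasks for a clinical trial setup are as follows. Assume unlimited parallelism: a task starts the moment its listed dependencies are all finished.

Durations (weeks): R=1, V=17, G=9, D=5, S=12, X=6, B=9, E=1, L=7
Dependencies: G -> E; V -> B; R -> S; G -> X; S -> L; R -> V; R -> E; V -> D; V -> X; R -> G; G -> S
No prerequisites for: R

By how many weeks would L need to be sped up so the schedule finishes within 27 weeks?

2

Current finish: 29 weeks; target: 27.
L is on every critical path, so each week cut from L cuts the finish by one (this holds down to a finish of 27).
Need 29 − 27 = 2 weeks off L → L becomes 5 weeks, finish becomes 27.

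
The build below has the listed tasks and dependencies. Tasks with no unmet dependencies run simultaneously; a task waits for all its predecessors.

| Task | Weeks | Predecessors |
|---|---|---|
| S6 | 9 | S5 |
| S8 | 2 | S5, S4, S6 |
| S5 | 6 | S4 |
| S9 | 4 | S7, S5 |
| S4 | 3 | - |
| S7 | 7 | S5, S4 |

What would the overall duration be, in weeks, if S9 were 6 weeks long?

Baseline: S4→S5→S7→S9 = 3+6+7+4 = 20 → 20 weeks.
Since S9 is critical, the +2 change carries straight to that chain (now 22 weeks).
That remains the longest chain; total 22 weeks.

22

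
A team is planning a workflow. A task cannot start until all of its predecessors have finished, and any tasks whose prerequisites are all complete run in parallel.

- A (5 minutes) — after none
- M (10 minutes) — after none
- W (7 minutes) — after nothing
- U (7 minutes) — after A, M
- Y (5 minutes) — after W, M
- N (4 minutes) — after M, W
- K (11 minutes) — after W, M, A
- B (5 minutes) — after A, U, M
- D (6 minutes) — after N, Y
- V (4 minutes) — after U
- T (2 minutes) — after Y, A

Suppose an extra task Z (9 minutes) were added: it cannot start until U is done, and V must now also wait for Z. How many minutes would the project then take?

Originally the project takes 22 minutes.
With Z inserted, V now waits for max(U, Z).
New critical path: M→U→Z→V = 10+7+9+4 = 30 ⇒ 30 minutes.

30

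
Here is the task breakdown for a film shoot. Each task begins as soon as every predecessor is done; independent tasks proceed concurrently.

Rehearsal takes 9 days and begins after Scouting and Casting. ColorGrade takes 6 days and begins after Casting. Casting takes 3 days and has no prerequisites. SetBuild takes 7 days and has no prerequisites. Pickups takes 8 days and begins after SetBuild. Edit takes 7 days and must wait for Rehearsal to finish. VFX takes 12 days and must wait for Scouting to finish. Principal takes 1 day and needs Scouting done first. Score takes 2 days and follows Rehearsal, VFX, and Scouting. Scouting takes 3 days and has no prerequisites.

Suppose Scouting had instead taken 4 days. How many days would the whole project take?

20

As given, the longest chain is Scouting→Rehearsal→Edit = 3+9+7 = 19, so the finish is 19 days.
Scouting is on the critical path; changing it to 4 makes that path 20 days.
No other chain overtakes it, so the finish is 20 days.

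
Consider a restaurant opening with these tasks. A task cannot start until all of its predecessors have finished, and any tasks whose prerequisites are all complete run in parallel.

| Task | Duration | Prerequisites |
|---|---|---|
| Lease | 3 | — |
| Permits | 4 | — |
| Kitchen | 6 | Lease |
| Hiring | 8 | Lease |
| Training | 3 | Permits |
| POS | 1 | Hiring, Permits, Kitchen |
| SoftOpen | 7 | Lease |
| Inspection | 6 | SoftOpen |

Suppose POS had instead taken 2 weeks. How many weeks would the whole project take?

Baseline: Lease→SoftOpen→Inspection = 3+7+6 = 16 → 16 weeks.
The longest path through POS is only 12 weeks, so POS has float 4.
No other chain overtakes it, so the finish is 16 weeks.

16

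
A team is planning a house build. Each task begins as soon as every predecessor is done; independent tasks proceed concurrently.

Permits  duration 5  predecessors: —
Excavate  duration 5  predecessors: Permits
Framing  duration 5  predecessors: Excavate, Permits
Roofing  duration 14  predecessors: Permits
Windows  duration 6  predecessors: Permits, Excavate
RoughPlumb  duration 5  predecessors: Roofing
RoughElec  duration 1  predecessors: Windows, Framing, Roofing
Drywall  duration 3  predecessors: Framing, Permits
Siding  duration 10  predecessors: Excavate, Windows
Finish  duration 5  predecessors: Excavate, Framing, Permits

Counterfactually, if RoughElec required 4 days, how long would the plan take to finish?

Actual critical path: Permits→Excavate→Windows→Siding = 5+5+6+10 = 26 ⇒ 26 days.
RoughElec has 6 days of float (longest path through it is 20).
That remains the longest chain; total 26 days.

26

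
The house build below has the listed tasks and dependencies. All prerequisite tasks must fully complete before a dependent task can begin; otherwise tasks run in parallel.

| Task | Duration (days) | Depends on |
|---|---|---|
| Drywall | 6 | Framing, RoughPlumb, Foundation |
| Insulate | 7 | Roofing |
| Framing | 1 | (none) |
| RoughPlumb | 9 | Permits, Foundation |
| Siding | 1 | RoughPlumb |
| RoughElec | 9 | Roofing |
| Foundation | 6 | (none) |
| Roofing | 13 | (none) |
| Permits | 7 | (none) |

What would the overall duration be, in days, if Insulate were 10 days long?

As given, the longest chain is Permits→RoughPlumb→Drywall = 7+9+6 = 22, so the finish is 22 days.
The longest path through Insulate is only 20 days, so Insulate has float 2.
New critical path: Roofing→Insulate = 13+10 = 23 ⇒ 23 days.

23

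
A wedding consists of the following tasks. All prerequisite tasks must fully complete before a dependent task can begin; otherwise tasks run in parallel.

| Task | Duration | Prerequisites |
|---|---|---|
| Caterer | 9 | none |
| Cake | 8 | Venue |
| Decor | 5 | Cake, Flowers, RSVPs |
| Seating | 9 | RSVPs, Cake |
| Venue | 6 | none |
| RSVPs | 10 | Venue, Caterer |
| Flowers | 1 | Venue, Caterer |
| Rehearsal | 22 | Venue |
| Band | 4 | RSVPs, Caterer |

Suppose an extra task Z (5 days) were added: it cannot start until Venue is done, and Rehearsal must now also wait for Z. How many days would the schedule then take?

Originally the schedule takes 28 days.
With Z inserted, Rehearsal now waits for max(Venue, Z).
New critical path: Venue→Z→Rehearsal = 6+5+22 = 33 ⇒ 33 days.

33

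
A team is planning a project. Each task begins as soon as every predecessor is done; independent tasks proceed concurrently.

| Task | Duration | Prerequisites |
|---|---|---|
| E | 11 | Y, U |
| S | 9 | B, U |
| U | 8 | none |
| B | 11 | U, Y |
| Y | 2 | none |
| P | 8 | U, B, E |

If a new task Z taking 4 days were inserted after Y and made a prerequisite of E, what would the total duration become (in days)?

Originally the job takes 28 days.
With Z inserted, E now waits for max(Y, U, Z).
New critical path: U→B→S = 8+11+9 = 28 ⇒ 28 days.

28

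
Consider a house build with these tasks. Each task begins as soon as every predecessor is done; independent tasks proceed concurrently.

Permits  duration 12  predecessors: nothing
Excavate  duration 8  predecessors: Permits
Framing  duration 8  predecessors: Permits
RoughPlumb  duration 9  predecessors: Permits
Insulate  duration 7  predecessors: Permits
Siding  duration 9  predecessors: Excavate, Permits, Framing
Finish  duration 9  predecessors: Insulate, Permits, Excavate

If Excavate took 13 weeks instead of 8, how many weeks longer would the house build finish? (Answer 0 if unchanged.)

5

Baseline: Permits→Excavate→Siding = 12+8+9 = 29 → 29 weeks.
Since Excavate is critical, the +5 change carries straight to that chain (now 34 weeks).
No other chain overtakes it, so the finish is 34 weeks.
Change in finish: 34 − 29 = +5 weeks.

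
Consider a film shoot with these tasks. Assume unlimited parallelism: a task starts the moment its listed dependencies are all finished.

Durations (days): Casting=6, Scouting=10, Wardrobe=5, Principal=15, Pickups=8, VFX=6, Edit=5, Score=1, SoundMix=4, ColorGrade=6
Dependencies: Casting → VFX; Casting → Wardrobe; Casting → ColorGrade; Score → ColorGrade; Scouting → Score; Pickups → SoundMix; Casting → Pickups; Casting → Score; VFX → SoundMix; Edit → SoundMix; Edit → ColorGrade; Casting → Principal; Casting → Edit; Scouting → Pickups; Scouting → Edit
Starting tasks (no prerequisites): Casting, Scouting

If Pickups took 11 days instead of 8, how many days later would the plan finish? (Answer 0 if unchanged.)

As given, the longest chain is Scouting→Pickups→SoundMix = 10+8+4 = 22, so the finish is 22 days.
Pickups lies on that path, so at 11 days the path becomes 25 days.
That remains the longest chain; total 25 days.
Change in finish: 25 − 22 = +3 days.

3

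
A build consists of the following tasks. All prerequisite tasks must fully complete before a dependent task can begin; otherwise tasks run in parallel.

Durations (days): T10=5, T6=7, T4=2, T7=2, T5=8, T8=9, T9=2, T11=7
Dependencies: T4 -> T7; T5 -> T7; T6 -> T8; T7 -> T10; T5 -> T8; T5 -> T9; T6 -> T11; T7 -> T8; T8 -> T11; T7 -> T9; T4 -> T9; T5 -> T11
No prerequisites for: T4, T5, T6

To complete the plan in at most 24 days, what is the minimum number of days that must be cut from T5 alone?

Current finish: 26 days; target: 24.
T5 is on every critical path, so each day cut from T5 cuts the finish by one (this holds down to a finish of 23).
Need 26 − 24 = 2 days off T5 → T5 becomes 6 days, finish becomes 24.

2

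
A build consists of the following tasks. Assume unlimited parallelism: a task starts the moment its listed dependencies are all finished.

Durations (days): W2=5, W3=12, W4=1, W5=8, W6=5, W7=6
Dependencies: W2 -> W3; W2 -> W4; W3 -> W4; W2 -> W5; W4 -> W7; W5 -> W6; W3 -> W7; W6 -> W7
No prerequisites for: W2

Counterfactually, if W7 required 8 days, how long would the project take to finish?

Actual critical path: W2→W3→W4→W7 = 5+12+1+6 = 24 ⇒ 24 days.
W7 lies on that path, so at 8 days the path becomes 26 days.
No other chain overtakes it, so the finish is 26 days.

26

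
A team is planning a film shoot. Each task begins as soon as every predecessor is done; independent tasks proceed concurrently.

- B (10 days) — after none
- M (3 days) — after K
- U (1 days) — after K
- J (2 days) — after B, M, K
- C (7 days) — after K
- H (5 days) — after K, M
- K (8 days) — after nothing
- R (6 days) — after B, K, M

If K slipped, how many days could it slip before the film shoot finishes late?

0

K→M→R = 8+3+6 = 17 sets the makespan at 17 days.
Longest path through K: 17 days (earliest finish 8, latest finish 8).
Float = 17 − 17 = 0.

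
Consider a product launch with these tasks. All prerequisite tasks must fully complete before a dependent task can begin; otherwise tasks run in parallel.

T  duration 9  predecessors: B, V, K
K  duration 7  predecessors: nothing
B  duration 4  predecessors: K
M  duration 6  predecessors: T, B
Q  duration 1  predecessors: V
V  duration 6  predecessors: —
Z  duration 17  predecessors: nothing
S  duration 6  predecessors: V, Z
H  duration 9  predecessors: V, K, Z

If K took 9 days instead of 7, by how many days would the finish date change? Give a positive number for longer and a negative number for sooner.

2

Critical path before the change: K→B→T→M = 7+4+9+6 = 26 giving 26 days.
K lies on that path, so at 9 days the path becomes 28 days.
No other chain overtakes it, so the finish is 28 days.
Change in finish: 28 − 26 = +2 days.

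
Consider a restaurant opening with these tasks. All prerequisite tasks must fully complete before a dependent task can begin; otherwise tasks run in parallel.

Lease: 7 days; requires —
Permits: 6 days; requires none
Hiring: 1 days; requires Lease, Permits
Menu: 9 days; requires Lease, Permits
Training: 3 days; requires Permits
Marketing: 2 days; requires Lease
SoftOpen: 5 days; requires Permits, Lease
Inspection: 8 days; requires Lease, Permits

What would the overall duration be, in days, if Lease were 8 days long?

The binding path is Lease→Menu = 7+9 = 16; finish at 16 days.
Lease lies on that path, so at 8 days the path becomes 17 days.
That remains the longest chain; total 17 days.

17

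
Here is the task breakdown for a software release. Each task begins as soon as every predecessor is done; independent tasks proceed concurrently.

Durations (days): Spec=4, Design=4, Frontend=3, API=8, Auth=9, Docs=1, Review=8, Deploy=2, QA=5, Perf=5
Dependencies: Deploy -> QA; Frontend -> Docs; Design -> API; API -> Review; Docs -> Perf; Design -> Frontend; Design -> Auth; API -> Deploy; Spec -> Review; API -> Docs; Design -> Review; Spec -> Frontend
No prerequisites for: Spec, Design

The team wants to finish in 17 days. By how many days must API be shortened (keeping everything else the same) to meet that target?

Current finish: 20 days; target: 17.
API is on every critical path, so each day cut from API cuts the finish by one (this holds down to a finish of 13).
Need 20 − 17 = 3 days off API → API becomes 5 days, finish becomes 17.

3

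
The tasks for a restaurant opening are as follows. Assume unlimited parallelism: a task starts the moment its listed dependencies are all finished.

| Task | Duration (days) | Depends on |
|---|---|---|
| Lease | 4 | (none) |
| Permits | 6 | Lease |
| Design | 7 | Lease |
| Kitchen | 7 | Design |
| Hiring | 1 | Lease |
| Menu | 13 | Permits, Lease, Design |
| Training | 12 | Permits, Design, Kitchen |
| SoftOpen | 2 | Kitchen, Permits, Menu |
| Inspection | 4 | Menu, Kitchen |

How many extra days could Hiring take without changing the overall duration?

25

Lease→Design→Kitchen→Training = 4+7+7+12 = 30 sets the makespan at 30 days.
The longest chain containing Hiring totals 5 days.
Slack of Hiring = 29 − 4 = 25 days.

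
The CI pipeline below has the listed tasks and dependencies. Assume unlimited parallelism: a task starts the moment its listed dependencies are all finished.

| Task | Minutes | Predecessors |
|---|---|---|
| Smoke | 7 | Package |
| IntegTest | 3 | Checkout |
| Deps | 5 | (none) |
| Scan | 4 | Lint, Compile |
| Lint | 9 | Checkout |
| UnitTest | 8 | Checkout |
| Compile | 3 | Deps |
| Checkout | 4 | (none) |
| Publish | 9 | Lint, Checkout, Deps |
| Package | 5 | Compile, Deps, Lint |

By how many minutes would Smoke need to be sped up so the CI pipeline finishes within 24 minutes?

Current finish: 25 minutes; target: 24.
Smoke is on every critical path, so each minute cut from Smoke cuts the finish by one (this holds down to a finish of 22).
Need 25 − 24 = 1 minute off Smoke → Smoke becomes 6 minutes, finish becomes 24.

1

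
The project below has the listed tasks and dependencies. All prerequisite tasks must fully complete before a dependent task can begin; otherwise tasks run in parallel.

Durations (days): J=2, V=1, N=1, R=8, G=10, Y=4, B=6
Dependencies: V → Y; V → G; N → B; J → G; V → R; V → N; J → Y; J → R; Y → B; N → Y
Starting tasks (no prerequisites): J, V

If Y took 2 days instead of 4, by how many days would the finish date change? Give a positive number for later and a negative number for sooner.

Actual critical path: V→N→Y→B = 1+1+4+6 = 12 ⇒ 12 days.
Y is on the critical path; changing it to 2 makes that path 10 days.
Now J→G = 2+10 = 12 is longest, so the finish becomes 12 days.
Change in finish: 12 − 12 = +0 days.

0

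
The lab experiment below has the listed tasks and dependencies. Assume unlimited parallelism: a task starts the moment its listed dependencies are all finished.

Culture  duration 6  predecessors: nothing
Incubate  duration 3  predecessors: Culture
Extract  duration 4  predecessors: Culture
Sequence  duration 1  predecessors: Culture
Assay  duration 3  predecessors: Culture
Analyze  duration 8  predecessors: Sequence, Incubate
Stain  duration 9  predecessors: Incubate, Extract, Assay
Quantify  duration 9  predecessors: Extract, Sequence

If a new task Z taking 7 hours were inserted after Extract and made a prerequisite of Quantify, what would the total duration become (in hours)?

26

Originally the schedule takes 19 hours.
With Z inserted, Quantify now waits for max(Extract, Sequence, Z).
New critical path: Culture→Extract→Z→Quantify = 6+4+7+9 = 26 ⇒ 26 hours.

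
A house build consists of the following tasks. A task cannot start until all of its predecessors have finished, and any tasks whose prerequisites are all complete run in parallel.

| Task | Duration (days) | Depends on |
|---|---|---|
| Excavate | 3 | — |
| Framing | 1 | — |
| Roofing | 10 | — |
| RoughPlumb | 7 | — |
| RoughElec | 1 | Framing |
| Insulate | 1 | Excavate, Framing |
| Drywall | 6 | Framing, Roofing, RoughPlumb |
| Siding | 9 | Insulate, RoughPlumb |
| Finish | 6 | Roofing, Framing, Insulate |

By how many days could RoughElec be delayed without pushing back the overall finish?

14

The longest chain is Roofing→Drywall = 10+6 = 16; overall finish 16 days.
RoughElec finishes as early as 2 and must finish by 16.
So RoughElec can slip 16 − 2 = 14 days.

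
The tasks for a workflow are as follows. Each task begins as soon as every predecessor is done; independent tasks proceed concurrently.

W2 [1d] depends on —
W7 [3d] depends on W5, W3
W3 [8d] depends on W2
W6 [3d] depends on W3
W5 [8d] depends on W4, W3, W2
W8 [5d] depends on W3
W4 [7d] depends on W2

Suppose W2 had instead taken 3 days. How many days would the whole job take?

Baseline: W2→W3→W5→W7 = 1+8+8+3 = 20 → 20 days.
W2 lies on that path, so at 3 days the path becomes 22 days.
No other chain overtakes it, so the finish is 22 days.

22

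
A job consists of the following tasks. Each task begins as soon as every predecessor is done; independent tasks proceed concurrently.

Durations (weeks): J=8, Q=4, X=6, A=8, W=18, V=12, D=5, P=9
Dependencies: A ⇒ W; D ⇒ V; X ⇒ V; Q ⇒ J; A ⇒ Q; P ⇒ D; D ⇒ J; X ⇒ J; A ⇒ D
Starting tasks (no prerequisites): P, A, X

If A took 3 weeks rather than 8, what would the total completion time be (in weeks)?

26

Critical path before the change: A→W = 8+18 = 26 giving 26 weeks.
Since A is critical, the -5 change carries straight to that chain (now 21 weeks).
The binding chain switches to P→D→V = 9+5+12 = 26; finish 26 weeks.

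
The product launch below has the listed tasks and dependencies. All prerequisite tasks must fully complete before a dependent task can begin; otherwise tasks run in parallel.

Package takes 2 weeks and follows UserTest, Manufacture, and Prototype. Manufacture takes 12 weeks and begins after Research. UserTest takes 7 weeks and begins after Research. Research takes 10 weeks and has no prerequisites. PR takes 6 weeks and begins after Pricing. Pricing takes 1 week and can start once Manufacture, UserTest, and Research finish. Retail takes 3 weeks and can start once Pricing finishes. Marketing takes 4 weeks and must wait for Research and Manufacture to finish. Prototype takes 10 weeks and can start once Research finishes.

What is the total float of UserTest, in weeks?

5

Critical path: Research→Manufacture→Pricing→PR = 10+12+1+6 = 29, so the finish is 29 weeks.
UserTest finishes as early as 17 and must finish by 22.
Float = 29 − 24 = 5.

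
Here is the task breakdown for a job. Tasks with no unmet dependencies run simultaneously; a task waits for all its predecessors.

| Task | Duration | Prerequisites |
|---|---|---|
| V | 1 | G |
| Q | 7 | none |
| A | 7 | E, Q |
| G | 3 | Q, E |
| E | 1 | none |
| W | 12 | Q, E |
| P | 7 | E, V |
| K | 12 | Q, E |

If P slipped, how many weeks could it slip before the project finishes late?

1

The longest chain is Q→K = 7+12 = 19; overall finish 19 weeks.
Longest path through P: 18 weeks (earliest finish 18, latest finish 19).
So P can slip 19 − 18 = 1 week.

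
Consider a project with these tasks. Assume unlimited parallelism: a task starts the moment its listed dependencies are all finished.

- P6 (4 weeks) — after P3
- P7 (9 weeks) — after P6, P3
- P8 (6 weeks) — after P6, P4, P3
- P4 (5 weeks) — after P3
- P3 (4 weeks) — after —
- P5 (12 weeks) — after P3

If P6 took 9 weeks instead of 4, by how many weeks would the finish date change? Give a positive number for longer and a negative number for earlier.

5

Actual critical path: P3→P6→P7 = 4+4+9 = 17 ⇒ 17 weeks.
P6 is on the critical path; changing it to 9 makes that path 22 weeks.
The critical path is still P3→P6→P7; finish is now 22 weeks.
Change in finish: 22 − 17 = +5 weeks.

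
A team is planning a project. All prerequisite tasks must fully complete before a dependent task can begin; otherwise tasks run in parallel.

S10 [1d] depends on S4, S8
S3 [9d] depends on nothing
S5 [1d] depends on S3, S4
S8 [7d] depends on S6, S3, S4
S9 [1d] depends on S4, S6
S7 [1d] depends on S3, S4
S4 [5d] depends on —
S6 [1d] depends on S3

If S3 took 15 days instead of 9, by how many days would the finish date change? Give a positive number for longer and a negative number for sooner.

Baseline: S3→S6→S8→S10 = 9+1+7+1 = 18 → 18 days.
S3 is on the critical path; changing it to 15 makes that path 24 days.
That remains the longest chain; total 24 days.
Change in finish: 24 − 18 = +6 days.

6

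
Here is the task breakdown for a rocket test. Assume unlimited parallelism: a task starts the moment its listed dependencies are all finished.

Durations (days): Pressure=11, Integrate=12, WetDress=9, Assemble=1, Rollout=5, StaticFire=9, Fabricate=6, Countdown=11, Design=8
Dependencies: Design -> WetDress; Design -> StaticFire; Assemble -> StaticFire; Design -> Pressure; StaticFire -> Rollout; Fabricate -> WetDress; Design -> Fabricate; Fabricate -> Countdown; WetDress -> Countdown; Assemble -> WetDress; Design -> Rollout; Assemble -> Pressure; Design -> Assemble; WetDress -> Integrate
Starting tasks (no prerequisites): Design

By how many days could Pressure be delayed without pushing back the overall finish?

15

Design→Fabricate→WetDress→Integrate = 8+6+9+12 = 35 sets the makespan at 35 days.
Longest path through Pressure: 20 days (earliest finish 20, latest finish 35).
Slack of Pressure = 24 − 9 = 15 days.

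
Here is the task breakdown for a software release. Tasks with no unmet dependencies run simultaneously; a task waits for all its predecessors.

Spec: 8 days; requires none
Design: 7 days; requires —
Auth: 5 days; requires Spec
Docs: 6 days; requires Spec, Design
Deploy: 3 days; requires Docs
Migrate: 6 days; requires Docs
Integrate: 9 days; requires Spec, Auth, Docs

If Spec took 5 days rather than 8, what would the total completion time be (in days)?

22

Actual critical path: Spec→Docs→Integrate = 8+6+9 = 23 ⇒ 23 days.
Since Spec is critical, the -3 change carries straight to that chain (now 20 days).
The binding chain switches to Design→Docs→Integrate = 7+6+9 = 22; finish 22 days.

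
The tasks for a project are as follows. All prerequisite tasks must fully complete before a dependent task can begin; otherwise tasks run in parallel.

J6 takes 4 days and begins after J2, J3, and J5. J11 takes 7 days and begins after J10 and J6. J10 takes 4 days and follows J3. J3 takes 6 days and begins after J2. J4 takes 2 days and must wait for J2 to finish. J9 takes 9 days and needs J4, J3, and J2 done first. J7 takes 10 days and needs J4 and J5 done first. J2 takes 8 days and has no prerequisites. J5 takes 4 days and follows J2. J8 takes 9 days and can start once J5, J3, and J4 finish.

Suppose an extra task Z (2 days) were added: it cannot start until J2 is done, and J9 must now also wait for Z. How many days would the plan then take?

25

Originally the plan takes 25 days.
With Z inserted, J9 now waits for max(J4, J3, J2, Z).
New critical path: J2→J3→J6→J11 = 8+6+4+7 = 25 ⇒ 25 days.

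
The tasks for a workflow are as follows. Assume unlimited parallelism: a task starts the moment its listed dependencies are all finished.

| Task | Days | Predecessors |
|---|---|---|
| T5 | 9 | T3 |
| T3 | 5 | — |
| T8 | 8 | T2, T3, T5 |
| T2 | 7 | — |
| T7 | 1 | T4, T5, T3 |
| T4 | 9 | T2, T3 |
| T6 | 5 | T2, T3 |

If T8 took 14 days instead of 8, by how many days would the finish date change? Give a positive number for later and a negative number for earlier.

6

As given, the longest chain is T3→T5→T8 = 5+9+8 = 22, so the finish is 22 days.
Since T8 is critical, the +6 change carries straight to that chain (now 28 days).
The critical path is still T3→T5→T8; finish is now 28 days.
Change in finish: 28 − 22 = +6 days.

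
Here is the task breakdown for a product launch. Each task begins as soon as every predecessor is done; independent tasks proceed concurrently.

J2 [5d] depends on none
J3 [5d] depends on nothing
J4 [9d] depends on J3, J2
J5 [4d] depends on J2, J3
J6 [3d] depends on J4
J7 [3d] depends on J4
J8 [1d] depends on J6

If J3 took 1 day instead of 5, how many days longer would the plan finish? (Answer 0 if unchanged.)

The binding path is J3→J4→J6→J8 = 5+9+3+1 = 18; finish at 18 days.
J3 lies on that path, so at 1 day the path becomes 14 days.
New critical path: J2→J4→J6→J8 = 5+9+3+1 = 18 ⇒ 18 days.
Change in finish: 18 − 18 = +0 days.

0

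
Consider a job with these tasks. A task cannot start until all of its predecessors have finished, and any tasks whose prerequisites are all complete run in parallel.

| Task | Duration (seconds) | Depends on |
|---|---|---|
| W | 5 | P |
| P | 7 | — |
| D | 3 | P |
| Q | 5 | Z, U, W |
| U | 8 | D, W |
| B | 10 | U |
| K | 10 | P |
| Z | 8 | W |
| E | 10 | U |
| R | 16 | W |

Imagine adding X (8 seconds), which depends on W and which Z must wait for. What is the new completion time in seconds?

Originally the project takes 30 seconds.
With X inserted, Z now waits for max(W, X).
New critical path: P→W→X→Z→Q = 7+5+8+8+5 = 33 ⇒ 33 seconds.

33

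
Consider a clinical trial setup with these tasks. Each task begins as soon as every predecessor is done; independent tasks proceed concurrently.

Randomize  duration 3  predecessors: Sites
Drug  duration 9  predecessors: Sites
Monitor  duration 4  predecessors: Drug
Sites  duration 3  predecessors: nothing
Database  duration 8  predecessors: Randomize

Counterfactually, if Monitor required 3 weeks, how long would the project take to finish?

As given, the longest chain is Sites→Drug→Monitor = 3+9+4 = 16, so the finish is 16 weeks.
Monitor is on the critical path; changing it to 3 makes that path 15 weeks.
The critical path is still Sites→Drug→Monitor; finish is now 15 weeks.

15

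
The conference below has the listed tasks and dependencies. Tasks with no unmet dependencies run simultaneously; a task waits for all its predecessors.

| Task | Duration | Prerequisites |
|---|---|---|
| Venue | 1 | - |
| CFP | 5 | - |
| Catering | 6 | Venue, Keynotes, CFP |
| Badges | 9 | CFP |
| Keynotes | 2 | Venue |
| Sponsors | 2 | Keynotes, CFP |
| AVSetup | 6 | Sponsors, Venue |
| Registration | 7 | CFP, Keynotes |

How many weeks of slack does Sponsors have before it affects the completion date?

1

CFP→Badges = 5+9 = 14 sets the makespan at 14 weeks.
The longest chain containing Sponsors totals 13 weeks.
So Sponsors can slip 8 − 7 = 1 week.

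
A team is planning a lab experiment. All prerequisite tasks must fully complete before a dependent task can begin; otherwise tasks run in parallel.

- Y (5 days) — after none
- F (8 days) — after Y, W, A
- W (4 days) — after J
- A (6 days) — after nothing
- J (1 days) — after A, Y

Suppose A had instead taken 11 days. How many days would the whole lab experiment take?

24

Actual critical path: A→J→W→F = 6+1+4+8 = 19 ⇒ 19 days.
A is on the critical path; changing it to 11 makes that path 24 days.
No other chain overtakes it, so the finish is 24 days.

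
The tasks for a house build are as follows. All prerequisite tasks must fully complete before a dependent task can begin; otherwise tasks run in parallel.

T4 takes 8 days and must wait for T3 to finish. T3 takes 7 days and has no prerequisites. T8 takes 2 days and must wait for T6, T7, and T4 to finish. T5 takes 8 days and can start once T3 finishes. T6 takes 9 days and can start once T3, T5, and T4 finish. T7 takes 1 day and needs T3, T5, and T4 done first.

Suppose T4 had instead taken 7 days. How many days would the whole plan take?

As given, the longest chain is T3→T4→T6→T8 = 7+8+9+2 = 26, so the finish is 26 days.
T4 lies on that path, so at 7 days the path becomes 25 days.
The binding chain switches to T3→T5→T6→T8 = 7+8+9+2 = 26; finish 26 days.

26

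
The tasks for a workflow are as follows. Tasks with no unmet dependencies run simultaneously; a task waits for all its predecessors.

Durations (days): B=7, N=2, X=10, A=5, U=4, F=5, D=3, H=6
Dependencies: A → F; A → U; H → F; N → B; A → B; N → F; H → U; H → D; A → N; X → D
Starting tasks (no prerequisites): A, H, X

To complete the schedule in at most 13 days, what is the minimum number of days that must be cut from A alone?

1

Current finish: 14 days; target: 13.
A is on every critical path, so each day cut from A cuts the finish by one (this holds down to a finish of 13).
Need 14 − 13 = 1 day off A → A becomes 4 days, finish becomes 13.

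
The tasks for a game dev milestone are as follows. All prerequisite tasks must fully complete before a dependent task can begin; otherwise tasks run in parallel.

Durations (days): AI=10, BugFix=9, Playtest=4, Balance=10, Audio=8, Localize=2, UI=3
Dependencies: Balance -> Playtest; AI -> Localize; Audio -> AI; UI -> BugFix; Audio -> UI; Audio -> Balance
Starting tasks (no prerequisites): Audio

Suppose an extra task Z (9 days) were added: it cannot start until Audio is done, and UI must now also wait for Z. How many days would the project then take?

Originally the project takes 22 days.
With Z inserted, UI now waits for max(Audio, Z).
New critical path: Audio→Z→UI→BugFix = 8+9+3+9 = 29 ⇒ 29 days.

29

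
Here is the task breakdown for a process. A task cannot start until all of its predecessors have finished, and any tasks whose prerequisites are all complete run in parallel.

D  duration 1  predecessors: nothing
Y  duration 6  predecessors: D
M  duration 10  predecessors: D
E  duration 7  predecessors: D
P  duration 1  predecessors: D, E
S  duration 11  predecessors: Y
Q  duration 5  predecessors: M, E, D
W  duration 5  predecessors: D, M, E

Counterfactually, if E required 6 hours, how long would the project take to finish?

18

The binding path is D→Y→S = 1+6+11 = 18; finish at 18 hours.
The longest path through E is only 13 hours, so E has float 5.
No other chain overtakes it, so the finish is 18 hours.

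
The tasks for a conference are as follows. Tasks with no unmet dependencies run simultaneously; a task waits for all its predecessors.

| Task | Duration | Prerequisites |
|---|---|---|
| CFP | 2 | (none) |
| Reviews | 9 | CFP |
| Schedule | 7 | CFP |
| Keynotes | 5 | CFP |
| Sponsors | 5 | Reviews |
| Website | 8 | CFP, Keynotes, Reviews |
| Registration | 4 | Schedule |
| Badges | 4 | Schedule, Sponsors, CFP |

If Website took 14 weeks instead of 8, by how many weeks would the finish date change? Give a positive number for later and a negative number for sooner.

5

Actual critical path: CFP→Reviews→Sponsors→Badges = 2+9+5+4 = 20 ⇒ 20 weeks.
The longest path through Website is only 19 weeks, so Website has float 1.
The binding chain switches to CFP→Reviews→Website = 2+9+14 = 25; finish 25 weeks.
Change in finish: 25 − 20 = +5 weeks.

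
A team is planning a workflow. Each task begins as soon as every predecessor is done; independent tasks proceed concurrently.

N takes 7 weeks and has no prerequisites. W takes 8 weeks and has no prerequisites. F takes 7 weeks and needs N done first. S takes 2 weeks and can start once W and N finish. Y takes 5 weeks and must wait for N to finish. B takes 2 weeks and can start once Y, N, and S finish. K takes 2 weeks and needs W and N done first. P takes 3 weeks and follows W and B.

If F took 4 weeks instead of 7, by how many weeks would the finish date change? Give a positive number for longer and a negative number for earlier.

Critical path before the change: N→Y→B→P = 7+5+2+3 = 17 giving 17 weeks.
The longest path through F is only 14 weeks, so F has float 3.
No other chain overtakes it, so the finish is 17 weeks.
Change in finish: 17 − 17 = +0 weeks.

0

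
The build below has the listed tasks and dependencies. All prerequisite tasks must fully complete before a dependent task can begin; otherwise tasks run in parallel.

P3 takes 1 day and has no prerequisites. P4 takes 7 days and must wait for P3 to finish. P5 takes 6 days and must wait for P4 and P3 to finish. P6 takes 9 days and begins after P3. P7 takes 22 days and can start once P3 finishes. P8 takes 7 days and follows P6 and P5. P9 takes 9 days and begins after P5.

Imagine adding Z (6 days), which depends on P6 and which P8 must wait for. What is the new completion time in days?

23

Originally the project takes 23 days.
With Z inserted, P8 now waits for max(P6, P5, Z).
New critical path: P3→P4→P5→P9 = 1+7+6+9 = 23 ⇒ 23 days.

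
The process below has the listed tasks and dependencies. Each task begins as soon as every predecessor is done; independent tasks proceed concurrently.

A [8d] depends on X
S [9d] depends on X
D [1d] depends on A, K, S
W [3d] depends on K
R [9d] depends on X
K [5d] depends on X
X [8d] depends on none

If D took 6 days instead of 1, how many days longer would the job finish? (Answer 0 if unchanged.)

Baseline: X→S→D = 8+9+1 = 18 → 18 days.
D lies on that path, so at 6 days the path becomes 23 days.
That remains the longest chain; total 23 days.
Change in finish: 23 − 18 = +5 days.

5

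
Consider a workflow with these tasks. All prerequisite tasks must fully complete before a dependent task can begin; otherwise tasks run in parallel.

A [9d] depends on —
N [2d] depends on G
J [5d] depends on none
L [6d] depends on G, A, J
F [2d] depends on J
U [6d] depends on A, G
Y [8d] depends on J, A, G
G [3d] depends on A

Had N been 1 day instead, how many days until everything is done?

As given, the longest chain is A→G→Y = 9+3+8 = 20, so the finish is 20 days.
The longest path through N is only 14 days, so N has float 6.
That remains the longest chain; total 20 days.

20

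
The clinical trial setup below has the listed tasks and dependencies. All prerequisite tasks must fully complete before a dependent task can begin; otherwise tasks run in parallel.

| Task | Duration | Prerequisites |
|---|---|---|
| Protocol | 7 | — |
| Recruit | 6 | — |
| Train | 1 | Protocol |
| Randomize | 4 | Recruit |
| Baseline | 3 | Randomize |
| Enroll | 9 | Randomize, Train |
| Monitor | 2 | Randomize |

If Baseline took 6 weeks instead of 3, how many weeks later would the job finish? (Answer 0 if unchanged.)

0

Actual critical path: Recruit→Randomize→Enroll = 6+4+9 = 19 ⇒ 19 weeks.
The longest path through Baseline is only 13 weeks, so Baseline has float 6.
The critical path is still Recruit→Randomize→Enroll; finish is now 19 weeks.
Change in finish: 19 − 19 = +0 weeks.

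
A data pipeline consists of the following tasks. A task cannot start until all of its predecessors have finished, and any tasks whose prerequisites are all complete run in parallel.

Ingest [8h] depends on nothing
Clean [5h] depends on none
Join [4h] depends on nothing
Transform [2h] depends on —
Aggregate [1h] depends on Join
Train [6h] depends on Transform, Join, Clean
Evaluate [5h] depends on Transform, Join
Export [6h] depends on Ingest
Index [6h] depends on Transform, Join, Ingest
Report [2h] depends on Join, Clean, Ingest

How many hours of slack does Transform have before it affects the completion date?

Ingest→Export = 8+6 = 14 sets the makespan at 14 hours.
Longest path through Transform: 8 hours (earliest finish 2, latest finish 8).
So Transform can slip 8 − 2 = 6 hours.

6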